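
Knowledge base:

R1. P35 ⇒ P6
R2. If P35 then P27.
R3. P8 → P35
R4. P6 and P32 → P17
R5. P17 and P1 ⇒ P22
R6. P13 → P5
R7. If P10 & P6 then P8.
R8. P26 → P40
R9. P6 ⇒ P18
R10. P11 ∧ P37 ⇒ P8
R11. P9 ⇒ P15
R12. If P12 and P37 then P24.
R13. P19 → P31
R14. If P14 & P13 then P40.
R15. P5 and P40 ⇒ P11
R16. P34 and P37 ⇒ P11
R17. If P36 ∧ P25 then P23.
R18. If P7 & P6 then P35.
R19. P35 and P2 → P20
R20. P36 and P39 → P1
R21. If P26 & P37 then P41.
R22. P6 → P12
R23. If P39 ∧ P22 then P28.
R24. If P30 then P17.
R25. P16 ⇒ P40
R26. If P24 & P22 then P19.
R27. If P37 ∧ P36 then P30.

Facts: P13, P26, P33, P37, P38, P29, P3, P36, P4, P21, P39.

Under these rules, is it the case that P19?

P5  (by R6: P13)
P40  (by R8: P26)
P11  (by R15: P5, P40)
P1  (by R20: P36, P39)
P30  (by R27: P37, P36)
P8  (by R10: P11, P37)
P17  (by R24: P30)
P35  (by R3: P8)
P22  (by R5: P17, P1)
P6  (by R1: P35)
P12  (by R22: P6)
P24  (by R12: P12, P37)
P19  (by R26: P24, P22)

Yes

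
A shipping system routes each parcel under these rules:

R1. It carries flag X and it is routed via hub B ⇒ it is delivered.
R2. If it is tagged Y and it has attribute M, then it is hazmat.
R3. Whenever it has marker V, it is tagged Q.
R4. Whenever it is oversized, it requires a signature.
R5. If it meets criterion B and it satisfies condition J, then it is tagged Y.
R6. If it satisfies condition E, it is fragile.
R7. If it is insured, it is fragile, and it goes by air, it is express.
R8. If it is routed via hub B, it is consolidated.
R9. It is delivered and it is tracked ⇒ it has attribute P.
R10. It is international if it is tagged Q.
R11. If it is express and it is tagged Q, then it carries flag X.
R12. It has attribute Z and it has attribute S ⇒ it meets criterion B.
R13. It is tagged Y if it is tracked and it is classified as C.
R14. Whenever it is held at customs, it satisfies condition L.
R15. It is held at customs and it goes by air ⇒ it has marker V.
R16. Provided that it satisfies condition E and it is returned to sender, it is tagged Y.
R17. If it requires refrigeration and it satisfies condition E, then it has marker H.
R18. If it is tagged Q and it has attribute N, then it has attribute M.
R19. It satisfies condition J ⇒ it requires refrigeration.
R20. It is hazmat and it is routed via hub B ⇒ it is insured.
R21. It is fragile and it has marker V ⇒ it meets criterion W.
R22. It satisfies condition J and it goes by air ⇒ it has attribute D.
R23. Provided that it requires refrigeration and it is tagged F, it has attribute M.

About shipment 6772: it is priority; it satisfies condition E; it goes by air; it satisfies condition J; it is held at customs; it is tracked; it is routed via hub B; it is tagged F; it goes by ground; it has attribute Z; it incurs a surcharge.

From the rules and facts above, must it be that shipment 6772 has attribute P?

No

Forward chaining from the given facts derives: is fragile, is consolidated, satisfies condition L, has marker V, requires refrigeration, meets criterion W, has attribute D, has attribute M, is tagged Q, is international, has marker H.
The only rule concluding "it has attribute P" is R9, which needs "it is delivered"; that is never established.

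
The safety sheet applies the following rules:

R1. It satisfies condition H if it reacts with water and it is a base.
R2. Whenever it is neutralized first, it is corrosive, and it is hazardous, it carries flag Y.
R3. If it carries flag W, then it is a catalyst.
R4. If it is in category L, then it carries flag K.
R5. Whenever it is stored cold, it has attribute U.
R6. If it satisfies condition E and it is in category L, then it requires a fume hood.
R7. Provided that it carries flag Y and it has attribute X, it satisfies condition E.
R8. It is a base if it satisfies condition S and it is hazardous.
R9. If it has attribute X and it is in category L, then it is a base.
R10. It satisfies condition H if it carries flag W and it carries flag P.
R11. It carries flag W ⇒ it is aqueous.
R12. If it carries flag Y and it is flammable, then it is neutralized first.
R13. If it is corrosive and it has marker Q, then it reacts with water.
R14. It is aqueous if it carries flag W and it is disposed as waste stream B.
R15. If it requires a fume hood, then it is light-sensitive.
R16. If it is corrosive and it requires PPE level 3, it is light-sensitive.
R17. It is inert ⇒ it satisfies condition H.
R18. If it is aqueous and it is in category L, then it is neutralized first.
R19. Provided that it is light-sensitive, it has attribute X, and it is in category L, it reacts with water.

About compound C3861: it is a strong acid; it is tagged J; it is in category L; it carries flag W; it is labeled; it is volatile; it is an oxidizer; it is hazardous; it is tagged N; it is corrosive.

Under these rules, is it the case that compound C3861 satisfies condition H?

No

Forward chaining from the given facts derives: is a catalyst, carries flag K, is aqueous, is neutralized first, carries flag Y.
Rules concluding "it satisfies condition H": R1 needs "it reacts with water"; R10 needs "it carries flag P"; R17 needs "it is inert" — none of these are established.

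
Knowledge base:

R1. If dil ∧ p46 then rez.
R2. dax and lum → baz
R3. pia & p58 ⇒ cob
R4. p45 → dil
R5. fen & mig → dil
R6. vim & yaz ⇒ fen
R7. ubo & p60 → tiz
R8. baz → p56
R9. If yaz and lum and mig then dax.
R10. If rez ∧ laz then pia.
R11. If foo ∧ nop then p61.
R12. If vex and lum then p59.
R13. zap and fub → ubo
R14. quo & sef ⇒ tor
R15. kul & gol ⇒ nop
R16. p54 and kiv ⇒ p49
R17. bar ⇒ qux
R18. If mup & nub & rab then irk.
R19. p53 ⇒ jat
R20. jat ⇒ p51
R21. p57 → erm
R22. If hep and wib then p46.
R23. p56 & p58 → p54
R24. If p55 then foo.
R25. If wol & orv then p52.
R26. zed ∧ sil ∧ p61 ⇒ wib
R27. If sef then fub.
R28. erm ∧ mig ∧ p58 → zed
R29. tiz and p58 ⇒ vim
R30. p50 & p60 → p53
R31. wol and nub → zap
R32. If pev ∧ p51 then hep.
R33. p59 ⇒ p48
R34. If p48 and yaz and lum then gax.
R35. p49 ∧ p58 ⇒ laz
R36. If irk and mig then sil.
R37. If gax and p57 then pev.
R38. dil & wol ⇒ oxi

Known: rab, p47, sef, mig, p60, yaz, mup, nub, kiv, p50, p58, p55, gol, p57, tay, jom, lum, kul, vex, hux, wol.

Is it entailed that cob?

Yes

dax  (by R9: yaz, lum, mig)
p59  (by R12: vex, lum)
nop  (by R15: kul, gol)
irk  (by R18: mup, nub, rab)
erm  (by R21: p57)
foo  (by R24: p55)
fub  (by R27: sef)
zed  (by R28: erm, mig, p58)
p53  (by R30: p50, p60)
zap  (by R31: wol, nub)
p48  (by R33: p59)
gax  (by R34: p48, yaz, lum)
sil  (by R36: irk, mig)
pev  (by R37: gax, p57)
baz  (by R2: dax, lum)
p56  (by R8: baz)
p61  (by R11: foo, nop)
ubo  (by R13: zap, fub)
jat  (by R19: p53)
p51  (by R20: jat)
p54  (by R23: p56, p58)
wib  (by R26: zed, sil, p61)
hep  (by R32: pev, p51)
tiz  (by R7: ubo, p60)
p49  (by R16: p54, kiv)
p46  (by R22: hep, wib)
vim  (by R29: tiz, p58)
laz  (by R35: p49, p58)
fen  (by R6: vim, yaz)
dil  (by R5: fen, mig)
rez  (by R1: dil, p46)
pia  (by R10: rez, laz)
cob  (by R3: pia, p58)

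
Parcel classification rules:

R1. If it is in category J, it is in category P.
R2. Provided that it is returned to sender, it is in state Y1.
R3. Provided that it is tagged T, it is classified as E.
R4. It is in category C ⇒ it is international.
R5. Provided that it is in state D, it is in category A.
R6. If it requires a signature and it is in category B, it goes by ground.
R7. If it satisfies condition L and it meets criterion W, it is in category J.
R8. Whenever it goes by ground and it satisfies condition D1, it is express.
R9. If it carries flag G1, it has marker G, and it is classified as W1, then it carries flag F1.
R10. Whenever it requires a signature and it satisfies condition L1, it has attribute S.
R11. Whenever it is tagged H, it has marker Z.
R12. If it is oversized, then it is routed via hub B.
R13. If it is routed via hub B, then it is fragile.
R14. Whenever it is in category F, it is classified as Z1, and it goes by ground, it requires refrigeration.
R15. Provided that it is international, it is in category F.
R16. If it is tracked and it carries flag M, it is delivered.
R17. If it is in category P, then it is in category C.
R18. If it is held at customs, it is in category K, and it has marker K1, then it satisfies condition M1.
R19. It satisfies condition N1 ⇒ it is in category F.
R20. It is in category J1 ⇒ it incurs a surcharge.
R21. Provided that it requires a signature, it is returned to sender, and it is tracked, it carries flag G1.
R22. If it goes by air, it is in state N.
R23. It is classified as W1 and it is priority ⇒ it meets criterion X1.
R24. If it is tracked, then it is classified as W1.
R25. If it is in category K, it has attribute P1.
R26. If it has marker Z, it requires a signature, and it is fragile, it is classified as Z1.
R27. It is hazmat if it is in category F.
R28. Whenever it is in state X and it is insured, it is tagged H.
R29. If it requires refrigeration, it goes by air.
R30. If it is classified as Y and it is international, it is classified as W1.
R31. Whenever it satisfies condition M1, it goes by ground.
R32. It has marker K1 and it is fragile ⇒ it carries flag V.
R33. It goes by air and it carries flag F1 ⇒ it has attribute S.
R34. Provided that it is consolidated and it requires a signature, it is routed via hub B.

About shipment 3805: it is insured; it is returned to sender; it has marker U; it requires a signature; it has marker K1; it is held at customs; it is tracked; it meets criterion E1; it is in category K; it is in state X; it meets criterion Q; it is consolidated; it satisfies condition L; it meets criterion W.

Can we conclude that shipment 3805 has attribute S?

No

Forward chaining from the given facts derives: is in state Y1, is in category J, satisfies condition M1, carries flag G1, is classified as W1, has attribute P1, is tagged H, goes by ground, is routed via hub B, is in category P, has marker Z, is fragile, is in category C, is classified as Z1, carries flag V, is international, is in category F, is hazmat, requires refrigeration, goes by air, is in state N.
Rules concluding "it has attribute S": R10 needs "it satisfies condition L1"; R33 needs "it carries flag F1" — none of these are established.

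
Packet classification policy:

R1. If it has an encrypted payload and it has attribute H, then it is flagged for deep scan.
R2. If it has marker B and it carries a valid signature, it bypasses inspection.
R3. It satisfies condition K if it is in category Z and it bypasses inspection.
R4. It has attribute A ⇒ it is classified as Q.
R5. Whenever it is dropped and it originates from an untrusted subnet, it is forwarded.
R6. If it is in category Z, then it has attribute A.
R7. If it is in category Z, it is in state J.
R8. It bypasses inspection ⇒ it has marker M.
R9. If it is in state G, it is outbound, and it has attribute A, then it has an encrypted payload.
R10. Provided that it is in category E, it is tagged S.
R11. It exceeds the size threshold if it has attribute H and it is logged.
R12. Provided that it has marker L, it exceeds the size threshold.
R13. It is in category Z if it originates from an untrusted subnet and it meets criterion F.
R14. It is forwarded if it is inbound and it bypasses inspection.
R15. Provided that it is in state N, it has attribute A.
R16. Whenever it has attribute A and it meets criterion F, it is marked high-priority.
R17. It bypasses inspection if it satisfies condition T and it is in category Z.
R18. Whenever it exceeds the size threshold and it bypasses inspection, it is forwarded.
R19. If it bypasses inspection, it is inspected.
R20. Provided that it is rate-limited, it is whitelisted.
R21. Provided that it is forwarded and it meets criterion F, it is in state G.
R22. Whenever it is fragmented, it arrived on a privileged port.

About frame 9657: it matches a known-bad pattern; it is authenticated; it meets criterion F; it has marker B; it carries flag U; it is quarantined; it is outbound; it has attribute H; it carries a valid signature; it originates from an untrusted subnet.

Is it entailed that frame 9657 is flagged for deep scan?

Forward chaining from the given facts derives: bypasses inspection, has marker M, is in category Z, is inspected, satisfies condition K, has attribute A, is in state J, is marked high-priority, is classified as Q.
The only rule concluding "it is flagged for deep scan" is R1, which needs "it has an encrypted payload"; that is never established.

No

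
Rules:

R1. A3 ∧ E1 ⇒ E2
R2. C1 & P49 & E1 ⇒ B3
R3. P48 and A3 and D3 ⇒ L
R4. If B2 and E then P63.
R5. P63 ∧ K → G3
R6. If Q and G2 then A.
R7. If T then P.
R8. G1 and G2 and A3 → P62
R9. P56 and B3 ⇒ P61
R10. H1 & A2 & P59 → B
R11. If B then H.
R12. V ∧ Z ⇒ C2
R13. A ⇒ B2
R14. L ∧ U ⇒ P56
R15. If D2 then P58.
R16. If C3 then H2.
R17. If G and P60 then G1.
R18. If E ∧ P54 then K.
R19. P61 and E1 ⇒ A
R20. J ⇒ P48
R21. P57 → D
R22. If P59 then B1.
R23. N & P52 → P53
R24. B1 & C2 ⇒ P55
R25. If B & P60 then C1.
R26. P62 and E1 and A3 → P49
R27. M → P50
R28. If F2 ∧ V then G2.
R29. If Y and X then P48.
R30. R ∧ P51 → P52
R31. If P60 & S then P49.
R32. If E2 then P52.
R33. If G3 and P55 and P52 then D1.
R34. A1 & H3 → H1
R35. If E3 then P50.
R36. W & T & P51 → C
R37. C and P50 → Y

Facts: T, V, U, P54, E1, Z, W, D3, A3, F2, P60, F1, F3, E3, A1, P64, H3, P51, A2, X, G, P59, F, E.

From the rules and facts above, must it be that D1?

Yes

E2  (by R1: A3, E1)
C2  (by R12: V, Z)
G1  (by R17: G, P60)
K  (by R18: E, P54)
B1  (by R22: P59)
P55  (by R24: B1, C2)
G2  (by R28: F2, V)
P52  (by R32: E2)
H1  (by R34: A1, H3)
P50  (by R35: E3)
C  (by R36: W, T, P51)
Y  (by R37: C, P50)
P62  (by R8: G1, G2, A3)
B  (by R10: H1, A2, P59)
C1  (by R25: B, P60)
P49  (by R26: P62, E1, A3)
P48  (by R29: Y, X)
B3  (by R2: C1, P49, E1)
L  (by R3: P48, A3, D3)
P56  (by R14: L, U)
P61  (by R9: P56, B3)
A  (by R19: P61, E1)
B2  (by R13: A)
P63  (by R4: B2, E)
G3  (by R5: P63, K)
D1  (by R33: G3, P55, P52)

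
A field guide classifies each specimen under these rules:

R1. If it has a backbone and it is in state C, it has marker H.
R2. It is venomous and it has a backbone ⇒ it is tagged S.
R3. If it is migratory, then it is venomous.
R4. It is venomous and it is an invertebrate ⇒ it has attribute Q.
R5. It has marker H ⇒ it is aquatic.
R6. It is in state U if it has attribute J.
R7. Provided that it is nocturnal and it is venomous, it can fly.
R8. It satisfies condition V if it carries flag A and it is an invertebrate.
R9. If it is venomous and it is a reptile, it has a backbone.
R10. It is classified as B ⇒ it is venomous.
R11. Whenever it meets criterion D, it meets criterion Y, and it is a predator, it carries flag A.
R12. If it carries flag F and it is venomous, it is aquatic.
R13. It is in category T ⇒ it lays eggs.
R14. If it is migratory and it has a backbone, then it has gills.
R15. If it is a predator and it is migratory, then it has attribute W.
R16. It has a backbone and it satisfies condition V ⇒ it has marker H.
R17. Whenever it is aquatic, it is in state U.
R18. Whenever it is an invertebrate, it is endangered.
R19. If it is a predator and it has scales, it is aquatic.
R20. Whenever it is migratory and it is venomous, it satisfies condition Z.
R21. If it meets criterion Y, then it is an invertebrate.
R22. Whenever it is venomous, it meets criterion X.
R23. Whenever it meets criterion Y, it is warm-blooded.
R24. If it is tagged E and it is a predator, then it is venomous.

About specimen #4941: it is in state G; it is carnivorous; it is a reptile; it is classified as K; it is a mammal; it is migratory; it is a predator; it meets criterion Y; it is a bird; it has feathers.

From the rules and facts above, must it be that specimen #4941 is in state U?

Forward chaining from the given facts derives: is venomous, has a backbone, has gills, has attribute W, satisfies condition Z, is an invertebrate, meets criterion X, is warm-blooded, is tagged S, has attribute Q, is endangered.
Rules concluding "it is in state U": R6 needs "it has attribute J"; R17 needs "it is aquatic" — none of these are established.

No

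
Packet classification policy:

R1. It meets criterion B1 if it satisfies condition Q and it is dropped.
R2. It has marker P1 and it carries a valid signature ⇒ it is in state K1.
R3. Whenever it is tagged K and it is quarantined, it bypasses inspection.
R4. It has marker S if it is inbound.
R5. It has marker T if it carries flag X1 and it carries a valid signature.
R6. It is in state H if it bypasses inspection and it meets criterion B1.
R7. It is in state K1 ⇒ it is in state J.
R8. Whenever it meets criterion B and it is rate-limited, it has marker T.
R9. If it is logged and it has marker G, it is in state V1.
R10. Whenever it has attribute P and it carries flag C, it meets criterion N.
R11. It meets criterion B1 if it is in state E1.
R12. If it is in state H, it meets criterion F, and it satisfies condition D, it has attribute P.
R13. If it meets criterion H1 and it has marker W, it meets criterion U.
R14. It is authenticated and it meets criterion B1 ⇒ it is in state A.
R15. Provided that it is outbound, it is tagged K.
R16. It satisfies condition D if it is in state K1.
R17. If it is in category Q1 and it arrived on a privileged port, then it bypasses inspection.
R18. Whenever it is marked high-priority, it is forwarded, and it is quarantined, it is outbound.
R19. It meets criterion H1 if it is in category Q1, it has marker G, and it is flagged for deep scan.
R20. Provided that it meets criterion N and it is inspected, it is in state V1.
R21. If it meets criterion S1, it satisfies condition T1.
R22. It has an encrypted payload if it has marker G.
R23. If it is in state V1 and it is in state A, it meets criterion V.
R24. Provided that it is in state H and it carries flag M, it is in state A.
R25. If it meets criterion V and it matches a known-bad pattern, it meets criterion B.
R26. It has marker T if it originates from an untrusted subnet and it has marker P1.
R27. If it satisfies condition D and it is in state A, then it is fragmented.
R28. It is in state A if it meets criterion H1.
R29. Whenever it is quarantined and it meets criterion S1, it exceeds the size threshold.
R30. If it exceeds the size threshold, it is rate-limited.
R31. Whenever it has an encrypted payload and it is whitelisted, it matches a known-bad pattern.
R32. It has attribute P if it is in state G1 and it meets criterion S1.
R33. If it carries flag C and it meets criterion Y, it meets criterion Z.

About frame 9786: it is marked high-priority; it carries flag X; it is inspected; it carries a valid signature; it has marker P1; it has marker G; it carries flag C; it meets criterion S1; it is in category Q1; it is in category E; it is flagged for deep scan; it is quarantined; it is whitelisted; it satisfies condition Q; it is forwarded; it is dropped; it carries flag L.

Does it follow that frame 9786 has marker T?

No

Forward chaining from the given facts derives: meets criterion B1, is in state K1, is in state J, satisfies condition D, is outbound, meets criterion H1, satisfies condition T1, has an encrypted payload, is in state A, exceeds the size threshold, is rate-limited, matches a known-bad pattern, is tagged K, is fragmented, bypasses inspection, is in state H.
Rules concluding "it has marker T": R5 needs "it carries flag X1"; R8 needs "it meets criterion B"; R26 needs "it originates from an untrusted subnet" — none of these are established.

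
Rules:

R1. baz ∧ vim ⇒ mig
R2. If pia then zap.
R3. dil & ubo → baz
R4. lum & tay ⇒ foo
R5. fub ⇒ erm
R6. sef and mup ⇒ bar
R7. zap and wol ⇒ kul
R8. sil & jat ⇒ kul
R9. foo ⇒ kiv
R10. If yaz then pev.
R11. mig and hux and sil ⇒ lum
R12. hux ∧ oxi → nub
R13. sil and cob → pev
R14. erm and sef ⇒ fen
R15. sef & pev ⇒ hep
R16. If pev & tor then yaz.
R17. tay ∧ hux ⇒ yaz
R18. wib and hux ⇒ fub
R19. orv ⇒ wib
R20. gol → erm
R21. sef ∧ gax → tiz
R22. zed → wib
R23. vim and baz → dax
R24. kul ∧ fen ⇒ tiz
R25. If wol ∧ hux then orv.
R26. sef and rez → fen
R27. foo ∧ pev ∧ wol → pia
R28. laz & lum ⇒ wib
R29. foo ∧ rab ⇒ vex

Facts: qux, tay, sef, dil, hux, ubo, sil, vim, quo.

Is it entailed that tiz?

No

Forward chaining from the given facts derives: baz, yaz, dax, mig, pev, lum, hep, foo, kiv.
Rules concluding tiz: R21 needs gax; R24 needs kul — none of these are established.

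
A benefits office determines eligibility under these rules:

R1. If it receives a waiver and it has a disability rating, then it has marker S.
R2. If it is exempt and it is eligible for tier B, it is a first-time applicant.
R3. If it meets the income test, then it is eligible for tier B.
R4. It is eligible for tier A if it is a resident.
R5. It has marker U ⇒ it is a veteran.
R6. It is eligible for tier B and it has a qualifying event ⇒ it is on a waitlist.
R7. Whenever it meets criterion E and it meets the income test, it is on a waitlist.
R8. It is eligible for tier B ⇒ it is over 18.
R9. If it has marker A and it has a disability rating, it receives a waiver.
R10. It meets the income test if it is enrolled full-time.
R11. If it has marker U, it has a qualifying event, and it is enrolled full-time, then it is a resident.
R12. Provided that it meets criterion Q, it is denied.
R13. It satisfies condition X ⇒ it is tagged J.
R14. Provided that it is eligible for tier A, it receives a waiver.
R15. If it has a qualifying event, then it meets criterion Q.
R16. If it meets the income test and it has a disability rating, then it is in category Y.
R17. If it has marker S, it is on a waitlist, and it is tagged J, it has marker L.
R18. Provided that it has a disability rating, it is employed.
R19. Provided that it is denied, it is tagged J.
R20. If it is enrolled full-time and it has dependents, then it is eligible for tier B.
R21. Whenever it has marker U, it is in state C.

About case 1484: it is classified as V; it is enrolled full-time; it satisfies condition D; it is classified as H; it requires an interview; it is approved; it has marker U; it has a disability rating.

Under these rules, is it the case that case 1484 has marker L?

No

Forward chaining from the given facts derives: is a veteran, meets the income test, is in category Y, is employed, is in state C, is eligible for tier B, is over 18.
The only rule concluding "it has marker L" is R17, which needs "it has marker S"; that is never established.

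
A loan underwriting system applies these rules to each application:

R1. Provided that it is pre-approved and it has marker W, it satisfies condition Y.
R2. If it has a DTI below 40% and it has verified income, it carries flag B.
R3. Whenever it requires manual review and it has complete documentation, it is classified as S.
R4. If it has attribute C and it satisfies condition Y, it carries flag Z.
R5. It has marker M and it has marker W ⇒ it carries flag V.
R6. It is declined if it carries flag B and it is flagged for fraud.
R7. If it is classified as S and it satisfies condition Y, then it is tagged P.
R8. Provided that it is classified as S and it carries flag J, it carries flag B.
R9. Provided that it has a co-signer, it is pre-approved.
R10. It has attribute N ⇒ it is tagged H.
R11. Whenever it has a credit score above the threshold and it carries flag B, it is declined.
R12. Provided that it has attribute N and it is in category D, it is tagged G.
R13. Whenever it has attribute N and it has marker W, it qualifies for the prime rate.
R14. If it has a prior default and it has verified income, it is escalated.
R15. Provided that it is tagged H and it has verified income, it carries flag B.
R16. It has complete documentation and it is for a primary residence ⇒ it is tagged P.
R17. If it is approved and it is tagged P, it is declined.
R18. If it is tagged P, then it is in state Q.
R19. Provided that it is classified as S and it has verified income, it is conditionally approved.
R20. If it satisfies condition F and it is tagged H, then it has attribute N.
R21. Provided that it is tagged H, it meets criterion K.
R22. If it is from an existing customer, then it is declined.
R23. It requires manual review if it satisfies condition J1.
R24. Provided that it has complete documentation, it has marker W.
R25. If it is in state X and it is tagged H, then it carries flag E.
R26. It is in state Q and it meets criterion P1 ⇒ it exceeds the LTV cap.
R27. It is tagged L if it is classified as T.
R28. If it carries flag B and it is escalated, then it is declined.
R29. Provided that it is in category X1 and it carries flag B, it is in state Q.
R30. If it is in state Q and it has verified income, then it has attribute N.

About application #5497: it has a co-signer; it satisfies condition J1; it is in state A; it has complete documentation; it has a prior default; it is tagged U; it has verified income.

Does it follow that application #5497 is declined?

Yes

By R9 (it has a co-signer): it is pre-approved.
By R14 (it has a prior default, it has verified income): it is escalated.
By R23 (it satisfies condition J1): it requires manual review.
By R24 (it has complete documentation): it has marker W.
By R1 (it is pre-approved, it has marker W): it satisfies condition Y.
By R3 (it requires manual review, it has complete documentation): it is classified as S.
By R7 (it is classified as S, it satisfies condition Y): it is tagged P.
By R18 (it is tagged P): it is in state Q.
By R30 (it is in state Q, it has verified income): it has attribute N.
By R10 (it has attribute N): it is tagged H.
By R15 (it is tagged H, it has verified income): it carries flag B.
By R28 (it carries flag B, it is escalated): it is declined.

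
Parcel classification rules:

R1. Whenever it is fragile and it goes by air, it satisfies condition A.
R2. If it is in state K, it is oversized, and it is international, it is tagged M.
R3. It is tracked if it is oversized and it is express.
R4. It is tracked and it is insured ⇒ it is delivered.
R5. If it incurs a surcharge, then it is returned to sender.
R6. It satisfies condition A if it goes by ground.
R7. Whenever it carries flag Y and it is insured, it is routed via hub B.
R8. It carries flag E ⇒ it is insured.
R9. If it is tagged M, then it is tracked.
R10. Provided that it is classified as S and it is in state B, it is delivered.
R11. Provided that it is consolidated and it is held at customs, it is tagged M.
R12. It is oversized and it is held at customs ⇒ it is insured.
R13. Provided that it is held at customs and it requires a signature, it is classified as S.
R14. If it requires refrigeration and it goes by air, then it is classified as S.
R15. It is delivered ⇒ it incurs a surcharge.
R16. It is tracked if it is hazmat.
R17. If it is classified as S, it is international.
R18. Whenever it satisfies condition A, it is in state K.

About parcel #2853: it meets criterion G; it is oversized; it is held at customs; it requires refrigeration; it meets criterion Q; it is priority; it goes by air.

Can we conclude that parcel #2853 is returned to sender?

No

Forward chaining from the given facts derives: is insured, is classified as S, is international.
The only rule concluding "it is returned to sender" is R5, which needs "it incurs a surcharge"; that is never established.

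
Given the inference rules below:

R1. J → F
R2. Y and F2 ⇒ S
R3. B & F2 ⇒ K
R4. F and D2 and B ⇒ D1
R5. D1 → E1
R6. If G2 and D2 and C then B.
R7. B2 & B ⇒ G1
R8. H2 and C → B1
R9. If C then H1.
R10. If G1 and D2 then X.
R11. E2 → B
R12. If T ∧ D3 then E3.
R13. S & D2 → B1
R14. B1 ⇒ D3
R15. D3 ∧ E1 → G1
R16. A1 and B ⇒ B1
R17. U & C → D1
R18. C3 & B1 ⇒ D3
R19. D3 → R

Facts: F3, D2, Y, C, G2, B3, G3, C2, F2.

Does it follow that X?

No

Forward chaining from the given facts derives: S, B, H1, B1, D3, R, K.
The only rule concluding X is R10, which needs G1; that is never established.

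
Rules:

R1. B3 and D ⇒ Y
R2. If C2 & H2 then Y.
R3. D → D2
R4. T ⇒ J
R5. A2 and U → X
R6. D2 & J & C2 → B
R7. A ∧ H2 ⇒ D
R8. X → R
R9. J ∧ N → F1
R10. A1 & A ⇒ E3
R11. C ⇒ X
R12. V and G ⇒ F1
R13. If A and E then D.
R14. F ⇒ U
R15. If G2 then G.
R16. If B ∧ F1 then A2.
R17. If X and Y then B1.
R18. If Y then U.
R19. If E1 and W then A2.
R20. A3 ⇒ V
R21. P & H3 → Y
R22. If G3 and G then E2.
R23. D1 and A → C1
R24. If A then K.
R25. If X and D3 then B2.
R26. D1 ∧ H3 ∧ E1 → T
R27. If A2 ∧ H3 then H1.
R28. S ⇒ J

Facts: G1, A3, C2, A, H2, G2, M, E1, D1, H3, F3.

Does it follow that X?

Y  (by R2: C2, H2)
D  (by R7: A, H2)
G  (by R15: G2)
U  (by R18: Y)
V  (by R20: A3)
T  (by R26: D1, H3, E1)
D2  (by R3: D)
J  (by R4: T)
B  (by R6: D2, J, C2)
F1  (by R12: V, G)
A2  (by R16: B, F1)
X  (by R5: A2, U)

Yes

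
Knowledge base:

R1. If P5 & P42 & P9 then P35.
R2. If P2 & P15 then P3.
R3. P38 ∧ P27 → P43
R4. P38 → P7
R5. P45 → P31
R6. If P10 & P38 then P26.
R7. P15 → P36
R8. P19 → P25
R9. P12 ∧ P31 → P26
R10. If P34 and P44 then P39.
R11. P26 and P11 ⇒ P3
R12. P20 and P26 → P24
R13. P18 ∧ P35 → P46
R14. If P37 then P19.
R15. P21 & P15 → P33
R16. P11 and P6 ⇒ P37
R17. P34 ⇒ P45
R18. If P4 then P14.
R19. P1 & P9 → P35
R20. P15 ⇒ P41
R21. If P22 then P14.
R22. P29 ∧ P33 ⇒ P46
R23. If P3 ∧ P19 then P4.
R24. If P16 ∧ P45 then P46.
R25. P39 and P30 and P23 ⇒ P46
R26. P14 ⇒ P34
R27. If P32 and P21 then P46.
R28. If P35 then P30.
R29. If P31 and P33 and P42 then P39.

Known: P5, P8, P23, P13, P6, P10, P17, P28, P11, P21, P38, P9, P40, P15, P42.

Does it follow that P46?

P35  (by R1: P5, P42, P9)
P26  (by R6: P10, P38)
P3  (by R11: P26, P11)
P33  (by R15: P21, P15)
P37  (by R16: P11, P6)
P30  (by R28: P35)
P19  (by R14: P37)
P4  (by R23: P3, P19)
P14  (by R18: P4)
P34  (by R26: P14)
P45  (by R17: P34)
P31  (by R5: P45)
P39  (by R29: P31, P33, P42)
P46  (by R25: P39, P30, P23)

Yes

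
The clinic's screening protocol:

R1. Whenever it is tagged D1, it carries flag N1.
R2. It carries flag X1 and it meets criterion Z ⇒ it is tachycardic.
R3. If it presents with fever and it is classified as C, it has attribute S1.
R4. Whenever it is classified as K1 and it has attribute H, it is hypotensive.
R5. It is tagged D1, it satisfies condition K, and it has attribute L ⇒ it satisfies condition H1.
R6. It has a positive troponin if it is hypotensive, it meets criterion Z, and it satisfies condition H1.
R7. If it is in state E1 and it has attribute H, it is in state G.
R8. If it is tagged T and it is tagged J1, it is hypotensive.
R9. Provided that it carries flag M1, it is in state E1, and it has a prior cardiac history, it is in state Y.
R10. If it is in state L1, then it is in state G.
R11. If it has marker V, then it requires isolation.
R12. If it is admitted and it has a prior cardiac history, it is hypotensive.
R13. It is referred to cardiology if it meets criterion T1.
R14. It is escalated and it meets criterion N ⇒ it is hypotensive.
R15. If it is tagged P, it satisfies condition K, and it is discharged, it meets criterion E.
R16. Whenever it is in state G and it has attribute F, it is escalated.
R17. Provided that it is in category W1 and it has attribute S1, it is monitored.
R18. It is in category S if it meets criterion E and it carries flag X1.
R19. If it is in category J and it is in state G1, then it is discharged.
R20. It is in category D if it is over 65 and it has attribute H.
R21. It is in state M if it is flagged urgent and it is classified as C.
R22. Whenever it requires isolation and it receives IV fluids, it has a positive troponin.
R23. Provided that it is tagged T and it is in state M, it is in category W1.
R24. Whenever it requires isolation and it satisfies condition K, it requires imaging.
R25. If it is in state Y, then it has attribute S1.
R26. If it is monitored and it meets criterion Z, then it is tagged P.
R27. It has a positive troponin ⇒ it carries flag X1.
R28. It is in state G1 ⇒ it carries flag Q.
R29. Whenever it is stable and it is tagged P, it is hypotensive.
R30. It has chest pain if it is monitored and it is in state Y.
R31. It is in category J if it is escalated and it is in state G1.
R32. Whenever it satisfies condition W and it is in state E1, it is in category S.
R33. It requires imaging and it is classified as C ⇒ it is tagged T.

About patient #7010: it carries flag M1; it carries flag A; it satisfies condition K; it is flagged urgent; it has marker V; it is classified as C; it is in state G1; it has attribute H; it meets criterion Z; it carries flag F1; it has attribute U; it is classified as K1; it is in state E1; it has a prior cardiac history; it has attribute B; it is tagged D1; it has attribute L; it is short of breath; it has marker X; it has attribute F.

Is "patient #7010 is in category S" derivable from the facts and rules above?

By R4 (it is classified as K1, it has attribute H): it is hypotensive.
By R5 (it is tagged D1, it satisfies condition K, it has attribute L): it satisfies condition H1.
By R6 (it is hypotensive, it meets criterion Z, it satisfies condition H1): it has a positive troponin.
By R7 (it is in state E1, it has attribute H): it is in state G.
By R9 (it carries flag M1, it is in state E1, it has a prior cardiac history): it is in state Y.
By R11 (it has marker V): it requires isolation.
By R16 (it is in state G, it has attribute F): it is escalated.
By R21 (it is flagged urgent, it is classified as C): it is in state M.
By R24 (it requires isolation, it satisfies condition K): it requires imaging.
By R25 (it is in state Y): it has attribute S1.
By R27 (it has a positive troponin): it carries flag X1.
By R31 (it is escalated, it is in state G1): it is in category J.
By R33 (it requires imaging, it is classified as C): it is tagged T.
By R19 (it is in category J, it is in state G1): it is discharged.
By R23 (it is tagged T, it is in state M): it is in category W1.
By R17 (it is in category W1, it has attribute S1): it is monitored.
By R26 (it is monitored, it meets criterion Z): it is tagged P.
By R15 (it is tagged P, it satisfies condition K, it is discharged): it meets criterion E.
By R18 (it meets criterion E, it carries flag X1): it is in category S.

Yes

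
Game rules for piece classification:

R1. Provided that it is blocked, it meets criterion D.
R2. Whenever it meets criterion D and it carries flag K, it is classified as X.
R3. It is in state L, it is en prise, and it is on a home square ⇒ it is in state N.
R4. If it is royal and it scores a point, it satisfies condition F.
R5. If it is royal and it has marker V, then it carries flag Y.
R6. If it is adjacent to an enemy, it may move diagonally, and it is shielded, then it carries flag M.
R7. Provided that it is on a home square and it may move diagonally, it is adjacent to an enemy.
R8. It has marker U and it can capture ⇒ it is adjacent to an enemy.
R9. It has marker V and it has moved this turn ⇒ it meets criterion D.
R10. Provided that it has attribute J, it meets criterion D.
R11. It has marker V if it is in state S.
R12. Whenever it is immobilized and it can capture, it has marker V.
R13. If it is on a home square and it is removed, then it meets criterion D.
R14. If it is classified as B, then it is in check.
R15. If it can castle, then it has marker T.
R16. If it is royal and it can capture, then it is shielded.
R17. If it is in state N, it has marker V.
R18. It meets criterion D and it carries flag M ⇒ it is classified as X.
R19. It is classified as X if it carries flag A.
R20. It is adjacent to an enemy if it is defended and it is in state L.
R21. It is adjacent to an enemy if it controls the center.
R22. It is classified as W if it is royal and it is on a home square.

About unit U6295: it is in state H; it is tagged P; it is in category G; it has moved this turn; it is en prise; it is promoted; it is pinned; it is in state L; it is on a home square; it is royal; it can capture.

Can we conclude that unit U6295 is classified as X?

Forward chaining from the given facts derives: is in state N, is shielded, has marker V, is classified as W, carries flag Y, meets criterion D.
Rules concluding "it is classified as X": R2 needs "it carries flag K"; R18 needs "it carries flag M"; R19 needs "it carries flag A" — none of these are established.

No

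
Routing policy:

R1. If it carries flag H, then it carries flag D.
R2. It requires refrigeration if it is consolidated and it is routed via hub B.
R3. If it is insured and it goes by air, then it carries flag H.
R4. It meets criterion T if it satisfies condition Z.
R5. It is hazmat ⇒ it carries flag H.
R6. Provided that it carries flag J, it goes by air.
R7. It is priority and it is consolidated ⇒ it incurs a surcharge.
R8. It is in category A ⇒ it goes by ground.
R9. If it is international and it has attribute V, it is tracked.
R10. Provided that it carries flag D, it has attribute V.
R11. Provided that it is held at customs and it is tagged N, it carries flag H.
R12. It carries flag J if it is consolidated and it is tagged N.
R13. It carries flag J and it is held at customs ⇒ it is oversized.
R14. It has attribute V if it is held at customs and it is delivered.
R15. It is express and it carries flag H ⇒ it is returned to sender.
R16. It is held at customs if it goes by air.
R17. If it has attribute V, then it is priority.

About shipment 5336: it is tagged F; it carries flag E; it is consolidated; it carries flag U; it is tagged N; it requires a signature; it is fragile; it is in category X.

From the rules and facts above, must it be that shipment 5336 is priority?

Yes

By R12 (it is consolidated, it is tagged N): it carries flag J.
By R6 (it carries flag J): it goes by air.
By R16 (it goes by air): it is held at customs.
By R11 (it is held at customs, it is tagged N): it carries flag H.
By R1 (it carries flag H): it carries flag D.
By R10 (it carries flag D): it has attribute V.
By R17 (it has attribute V): it is priority.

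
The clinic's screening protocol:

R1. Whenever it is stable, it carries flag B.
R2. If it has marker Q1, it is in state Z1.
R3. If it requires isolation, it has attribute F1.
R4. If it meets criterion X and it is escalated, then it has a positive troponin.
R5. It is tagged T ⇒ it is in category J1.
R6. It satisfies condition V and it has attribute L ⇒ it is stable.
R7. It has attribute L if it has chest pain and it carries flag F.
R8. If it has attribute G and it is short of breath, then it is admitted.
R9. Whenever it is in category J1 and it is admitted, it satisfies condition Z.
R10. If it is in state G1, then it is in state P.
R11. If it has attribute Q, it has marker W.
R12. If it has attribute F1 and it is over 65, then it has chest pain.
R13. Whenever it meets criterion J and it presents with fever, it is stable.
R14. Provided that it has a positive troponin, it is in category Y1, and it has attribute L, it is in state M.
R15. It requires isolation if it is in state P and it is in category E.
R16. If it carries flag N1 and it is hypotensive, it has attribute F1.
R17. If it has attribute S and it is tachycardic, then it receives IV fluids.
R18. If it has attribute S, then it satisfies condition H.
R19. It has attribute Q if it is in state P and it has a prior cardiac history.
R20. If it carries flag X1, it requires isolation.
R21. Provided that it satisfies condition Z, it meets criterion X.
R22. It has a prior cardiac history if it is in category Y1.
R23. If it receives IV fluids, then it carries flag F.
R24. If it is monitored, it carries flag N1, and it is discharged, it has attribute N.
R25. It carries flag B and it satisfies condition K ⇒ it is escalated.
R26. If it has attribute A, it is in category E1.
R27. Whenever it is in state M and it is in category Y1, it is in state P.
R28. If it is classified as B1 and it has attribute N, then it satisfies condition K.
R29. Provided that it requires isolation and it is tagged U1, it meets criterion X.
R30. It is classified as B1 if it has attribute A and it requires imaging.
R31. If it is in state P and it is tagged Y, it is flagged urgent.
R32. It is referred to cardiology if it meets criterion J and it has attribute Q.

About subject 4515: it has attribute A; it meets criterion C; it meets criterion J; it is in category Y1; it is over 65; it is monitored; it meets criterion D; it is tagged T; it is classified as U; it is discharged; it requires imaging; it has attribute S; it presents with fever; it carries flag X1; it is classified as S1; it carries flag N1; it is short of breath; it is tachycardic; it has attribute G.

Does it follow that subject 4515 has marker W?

Yes

By R5 (it is tagged T): it is in category J1.
By R8 (it has attribute G, it is short of breath): it is admitted.
By R9 (it is in category J1, it is admitted): it satisfies condition Z.
By R13 (it meets criterion J, it presents with fever): it is stable.
By R17 (it has attribute S, it is tachycardic): it receives IV fluids.
By R20 (it carries flag X1): it requires isolation.
By R21 (it satisfies condition Z): it meets criterion X.
By R22 (it is in category Y1): it has a prior cardiac history.
By R23 (it receives IV fluids): it carries flag F.
By R24 (it is monitored, it carries flag N1, it is discharged): it has attribute N.
By R30 (it has attribute A, it requires imaging): it is classified as B1.
By R1 (it is stable): it carries flag B.
By R3 (it requires isolation): it has attribute F1.
By R12 (it has attribute F1, it is over 65): it has chest pain.
By R28 (it is classified as B1, it has attribute N): it satisfies condition K.
By R7 (it has chest pain, it carries flag F): it has attribute L.
By R25 (it carries flag B, it satisfies condition K): it is escalated.
By R4 (it meets criterion X, it is escalated): it has a positive troponin.
By R14 (it has a positive troponin, it is in category Y1, it has attribute L): it is in state M.
By R27 (it is in state M, it is in category Y1): it is in state P.
By R19 (it is in state P, it has a prior cardiac history): it has attribute Q.
By R11 (it has attribute Q): it has marker W.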